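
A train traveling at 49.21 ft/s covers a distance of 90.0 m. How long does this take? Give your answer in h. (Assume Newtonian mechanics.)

v = 49.21 ft/s × 0.3048 = 14.9992 m/s
t = d / v = 90.0 / 14.9992 = 6.00032 s
t = 6.00032 s / 3600.0 = 0.001667 h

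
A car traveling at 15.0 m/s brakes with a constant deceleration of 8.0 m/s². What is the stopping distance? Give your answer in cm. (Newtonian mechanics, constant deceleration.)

d = v₀² / (2a) = 15.0² / (2 × 8.0) = 225.0 / 16.0 = 14.0625 m
d = 14.0625 m / 0.01 = 1406 cm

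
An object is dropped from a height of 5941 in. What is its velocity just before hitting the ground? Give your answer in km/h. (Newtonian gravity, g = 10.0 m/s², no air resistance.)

h = 5941 in × 0.0254 = 150.901 m
v = √(2gh) = √(2 × 10.0 × 150.901) = 54.9365 m/s
v = 54.9365 m/s / 0.2777777777777778 = 197.8 km/h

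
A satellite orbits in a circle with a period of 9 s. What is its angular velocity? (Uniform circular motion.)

ω = 2π/T = 2π/9 = 0.6981 rad/s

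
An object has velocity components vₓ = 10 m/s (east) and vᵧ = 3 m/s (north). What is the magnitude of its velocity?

|v| = √(vₓ² + vᵧ²) = √(10² + 3²) = √(109) = 10.44 m/s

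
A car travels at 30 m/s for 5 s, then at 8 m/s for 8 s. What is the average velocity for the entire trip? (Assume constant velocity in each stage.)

d₁ = v₁t₁ = 30 × 5 = 150 m
d₂ = v₂t₂ = 8 × 8 = 64 m
d_total = 214 m, t_total = 13 s
v_avg = d_total/t_total = 214/13 = 16.46 m/s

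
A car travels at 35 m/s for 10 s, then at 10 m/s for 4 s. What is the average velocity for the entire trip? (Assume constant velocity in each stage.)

d₁ = v₁t₁ = 35 × 10 = 350 m
d₂ = v₂t₂ = 10 × 4 = 40 m
d_total = 390 m, t_total = 14 s
v_avg = d_total/t_total = 390/14 = 27.86 m/s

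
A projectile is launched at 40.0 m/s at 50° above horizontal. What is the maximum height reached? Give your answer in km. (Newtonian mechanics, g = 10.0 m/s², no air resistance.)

H = v₀² × sin²(θ) / (2g) = 40.0² × sin(50°)² / (2 × 10.0) = 1600.0 × 0.586824 / 20.0 = 46.9459 m
H = 46.9459 m / 1000.0 = 0.04695 km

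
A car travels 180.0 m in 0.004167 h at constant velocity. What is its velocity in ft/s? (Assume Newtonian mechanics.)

t = 0.004167 h × 3600.0 = 15.0012 s
v = d / t = 180.0 / 15.0012 = 11.999 m/s
v = 11.999 m/s / 0.3048 = 39.37 ft/s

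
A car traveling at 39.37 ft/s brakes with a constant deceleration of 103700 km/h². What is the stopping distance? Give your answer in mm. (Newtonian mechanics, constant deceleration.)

v₀ = 39.37 ft/s × 0.3048 = 12.0 m/s
a = 103700 km/h² × 7.716049382716049e-05 = 8.00154 m/s²
d = v₀² / (2a) = 12.0² / (2 × 8.00154) = 144.0 / 16.0031 = 8.99826 m
d = 8.99826 m / 0.001 = 8998 mm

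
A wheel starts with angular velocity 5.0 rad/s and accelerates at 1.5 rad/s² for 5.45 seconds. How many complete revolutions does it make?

θ = ω₀t + ½αt² = 5.0×5.45 + ½×1.5×5.45² = 49.526875 rad
Total revolutions = θ/(2π) = 49.526875/(2π) = 7.88
Complete revolutions = ⌊7.88⌋ = 7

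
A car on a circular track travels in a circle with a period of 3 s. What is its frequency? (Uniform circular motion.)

f = 1/T = 1/3 = 0.3333 Hz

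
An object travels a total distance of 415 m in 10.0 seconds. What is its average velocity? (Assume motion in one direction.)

v_avg = Δd / Δt = 415 / 10.0 = 41.5 m/s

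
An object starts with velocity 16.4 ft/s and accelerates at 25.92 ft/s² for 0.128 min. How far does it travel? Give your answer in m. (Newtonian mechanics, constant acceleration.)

v₀ = 16.4 ft/s × 0.3048 = 4.99872 m/s
a = 25.92 ft/s² × 0.3048 = 7.90042 m/s²
t = 0.128 min × 60.0 = 7.68 s
d = v₀ × t + ½ × a × t² = 4.99872 × 7.68 + 0.5 × 7.90042 × 7.68² = 271.4 m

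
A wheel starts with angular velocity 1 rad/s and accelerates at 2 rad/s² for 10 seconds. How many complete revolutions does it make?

θ = ω₀t + ½αt² = 1×10 + ½×2×10² = 110.0 rad
Total revolutions = θ/(2π) = 110.0/(2π) = 17.51
Complete revolutions = ⌊17.51⌋ = 17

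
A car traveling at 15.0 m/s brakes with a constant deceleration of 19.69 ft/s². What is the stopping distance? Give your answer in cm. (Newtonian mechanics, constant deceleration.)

a = 19.69 ft/s² × 0.3048 = 6.00151 m/s²
d = v₀² / (2a) = 15.0² / (2 × 6.00151) = 225.0 / 12.003 = 18.7453 m
d = 18.7453 m / 0.01 = 1875 cm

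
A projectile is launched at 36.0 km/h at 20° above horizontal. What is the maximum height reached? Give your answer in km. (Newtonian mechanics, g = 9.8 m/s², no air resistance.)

v₀ = 36.0 km/h × 0.2777777777777778 = 10.0 m/s
H = v₀² × sin²(θ) / (2g) = 10.0² × sin(20°)² / (2 × 9.8) = 100.0 × 0.116978 / 19.6 = 0.596827 m
H = 0.596827 m / 1000.0 = 0.0005968 km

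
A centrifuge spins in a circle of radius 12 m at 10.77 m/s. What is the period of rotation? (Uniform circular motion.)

T = 2πr/v = 2π×12/10.77 = 7.0 s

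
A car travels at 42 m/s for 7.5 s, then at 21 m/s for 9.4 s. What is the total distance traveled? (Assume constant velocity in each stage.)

d₁ = v₁t₁ = 42 × 7.5 = 315.0 m
d₂ = v₂t₂ = 21 × 9.4 = 197.4 m
d_total = 315.0 + 197.4 = 512.4 m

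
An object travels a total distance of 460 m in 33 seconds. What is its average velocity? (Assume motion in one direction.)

v_avg = Δd / Δt = 460 / 33 = 13.94 m/s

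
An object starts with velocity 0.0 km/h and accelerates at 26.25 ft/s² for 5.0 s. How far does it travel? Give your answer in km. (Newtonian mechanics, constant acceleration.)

v₀ = 0.0 km/h × 0.2777777777777778 = 0.0 m/s
a = 26.25 ft/s² × 0.3048 = 8.001 m/s²
d = v₀ × t + ½ × a × t² = 0.0 × 5.0 + 0.5 × 8.001 × 5.0² = 100.012 m
d = 100.012 m / 1000.0 = 0.1 km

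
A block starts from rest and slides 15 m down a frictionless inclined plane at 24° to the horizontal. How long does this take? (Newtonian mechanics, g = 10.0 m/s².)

a = g sin(θ) = 10.0 × sin(24°) = 4.0674 m/s²
t = √(2d/a) = √(2 × 15 / 4.0674) = 2.72 s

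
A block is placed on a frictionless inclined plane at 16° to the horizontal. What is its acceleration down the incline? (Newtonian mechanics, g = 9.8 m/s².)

a = g sin(θ) = 9.8 × sin(16°) = 9.8 × 0.2756 = 2.7 m/s²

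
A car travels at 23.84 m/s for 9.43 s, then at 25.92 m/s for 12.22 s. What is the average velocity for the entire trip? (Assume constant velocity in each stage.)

d₁ = v₁t₁ = 23.84 × 9.43 = 224.8112 m
d₂ = v₂t₂ = 25.92 × 12.22 = 316.7424 m
d_total = 541.5536 m, t_total = 21.65 s
v_avg = d_total/t_total = 541.5536/21.65 = 25.01 m/s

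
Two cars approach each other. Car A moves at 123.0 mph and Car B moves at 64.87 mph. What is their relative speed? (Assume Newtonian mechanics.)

v_rel = v_A + v_B = 123.0 + 64.87 = 187.87 mph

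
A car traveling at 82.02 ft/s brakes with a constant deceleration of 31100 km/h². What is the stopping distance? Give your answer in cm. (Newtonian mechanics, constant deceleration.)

v₀ = 82.02 ft/s × 0.3048 = 24.9997 m/s
a = 31100 km/h² × 7.716049382716049e-05 = 2.39969 m/s²
d = v₀² / (2a) = 24.9997² / (2 × 2.39969) = 624.985 / 4.79938 = 130.222 m
d = 130.222 m / 0.01 = 13020 cm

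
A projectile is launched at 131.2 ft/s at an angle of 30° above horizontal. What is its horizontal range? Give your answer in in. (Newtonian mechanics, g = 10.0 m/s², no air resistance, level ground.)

v₀ = 131.2 ft/s × 0.3048 = 39.9898 m/s
R = v₀² × sin(2θ) / g = 39.9898² × sin(2 × 30°) / 10.0 = 1599.18 × 0.866025 / 10.0 = 138.493 m
R = 138.493 m / 0.0254 = 5452 in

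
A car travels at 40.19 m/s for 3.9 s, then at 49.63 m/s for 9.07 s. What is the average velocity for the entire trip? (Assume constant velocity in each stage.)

d₁ = v₁t₁ = 40.19 × 3.9 = 156.741 m
d₂ = v₂t₂ = 49.63 × 9.07 = 450.1441 m
d_total = 606.8851 m, t_total = 12.97 s
v_avg = d_total/t_total = 606.8851/12.97 = 46.79 m/s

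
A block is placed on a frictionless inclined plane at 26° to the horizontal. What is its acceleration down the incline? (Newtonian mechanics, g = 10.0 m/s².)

a = g sin(θ) = 10.0 × sin(26°) = 10.0 × 0.4384 = 4.38 m/s²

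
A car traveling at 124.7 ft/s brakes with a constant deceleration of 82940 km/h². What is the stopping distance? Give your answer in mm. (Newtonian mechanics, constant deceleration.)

v₀ = 124.7 ft/s × 0.3048 = 38.0086 m/s
a = 82940 km/h² × 7.716049382716049e-05 = 6.39969 m/s²
d = v₀² / (2a) = 38.0086² / (2 × 6.39969) = 1444.65 / 12.7994 = 112.869 m
d = 112.869 m / 0.001 = 112900 mm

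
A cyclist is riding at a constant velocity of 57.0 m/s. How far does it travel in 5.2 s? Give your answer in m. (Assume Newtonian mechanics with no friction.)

d = v × t = 57.0 × 5.2 = 296.4 m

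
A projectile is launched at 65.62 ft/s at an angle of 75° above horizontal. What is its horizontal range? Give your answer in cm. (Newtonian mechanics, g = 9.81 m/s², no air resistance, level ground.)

v₀ = 65.62 ft/s × 0.3048 = 20.001 m/s
R = v₀² × sin(2θ) / g = 20.001² × sin(2 × 75°) / 9.81 = 400.04 × 0.5 / 9.81 = 20.3894 m
R = 20.3894 m / 0.01 = 2039 cm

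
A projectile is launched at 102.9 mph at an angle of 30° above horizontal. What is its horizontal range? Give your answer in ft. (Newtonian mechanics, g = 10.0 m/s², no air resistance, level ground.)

v₀ = 102.9 mph × 0.44704 = 46.0004 m/s
R = v₀² × sin(2θ) / g = 46.0004² × sin(2 × 30°) / 10.0 = 2116.04 × 0.866025 / 10.0 = 183.254 m
R = 183.254 m / 0.3048 = 601.2 ft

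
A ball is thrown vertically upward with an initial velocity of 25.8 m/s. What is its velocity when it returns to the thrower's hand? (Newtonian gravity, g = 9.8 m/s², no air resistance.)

By conservation of energy (no air resistance), the ball returns to the throw height with the same speed as launch, but directed downward.
|v_ground| = v₀ = 25.8 m/s
v_ground = 25.8 m/s (downward)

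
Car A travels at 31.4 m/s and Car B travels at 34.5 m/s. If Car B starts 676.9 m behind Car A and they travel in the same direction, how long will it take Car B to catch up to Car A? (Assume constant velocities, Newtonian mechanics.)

Relative speed: v_rel = 34.5 - 31.4 = 3.1 m/s
Time to catch: t = d₀/v_rel = 676.9/3.1 = 218.35 s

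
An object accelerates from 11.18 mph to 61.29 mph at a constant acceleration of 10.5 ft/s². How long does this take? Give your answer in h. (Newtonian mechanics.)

v₀ = 11.18 mph × 0.44704 = 4.99791 m/s
v = 61.29 mph × 0.44704 = 27.3991 m/s
a = 10.5 ft/s² × 0.3048 = 3.2004 m/s²
t = (v - v₀) / a = (27.3991 - 4.99791) / 3.2004 = 6.9995 s
t = 6.9995 s / 3600.0 = 0.001944 h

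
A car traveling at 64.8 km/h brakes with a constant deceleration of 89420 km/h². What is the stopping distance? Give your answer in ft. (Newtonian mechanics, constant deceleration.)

v₀ = 64.8 km/h × 0.2777777777777778 = 18.0 m/s
a = 89420 km/h² × 7.716049382716049e-05 = 6.89969 m/s²
d = v₀² / (2a) = 18.0² / (2 × 6.89969) = 324.0 / 13.7994 = 23.4793 m
d = 23.4793 m / 0.3048 = 77.03 ft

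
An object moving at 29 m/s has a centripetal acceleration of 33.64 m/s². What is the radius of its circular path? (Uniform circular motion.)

r = v²/a_c = 29²/33.64 = 25.0 m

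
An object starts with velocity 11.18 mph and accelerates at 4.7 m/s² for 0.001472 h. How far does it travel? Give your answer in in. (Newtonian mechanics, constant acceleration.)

v₀ = 11.18 mph × 0.44704 = 4.99791 m/s
t = 0.001472 h × 3600.0 = 5.2992 s
d = v₀ × t + ½ × a × t² = 4.99791 × 5.2992 + 0.5 × 4.7 × 5.2992² = 92.4765 m
d = 92.4765 m / 0.0254 = 3641 in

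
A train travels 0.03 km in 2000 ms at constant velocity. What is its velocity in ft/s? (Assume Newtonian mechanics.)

d = 0.03 km × 1000.0 = 30.0 m
t = 2000 ms × 0.001 = 2.0 s
v = d / t = 30.0 / 2.0 = 15.0 m/s
v = 15.0 m/s / 0.3048 = 49.21 ft/s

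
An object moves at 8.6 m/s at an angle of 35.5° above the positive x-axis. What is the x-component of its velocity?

vₓ = v cos(θ) = 8.6 × cos(35.5°) = 7.0 m/s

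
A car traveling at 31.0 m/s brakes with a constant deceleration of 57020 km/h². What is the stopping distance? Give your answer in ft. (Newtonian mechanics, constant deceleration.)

a = 57020 km/h² × 7.716049382716049e-05 = 4.39969 m/s²
d = v₀² / (2a) = 31.0² / (2 × 4.39969) = 961.0 / 8.79938 = 109.212 m
d = 109.212 m / 0.3048 = 358.3 ft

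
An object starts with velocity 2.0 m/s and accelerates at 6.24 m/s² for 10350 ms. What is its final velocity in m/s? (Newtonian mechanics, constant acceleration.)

t = 10350 ms × 0.001 = 10.35 s
v = v₀ + a × t = 2.0 + 6.24 × 10.35 = 66.58 m/s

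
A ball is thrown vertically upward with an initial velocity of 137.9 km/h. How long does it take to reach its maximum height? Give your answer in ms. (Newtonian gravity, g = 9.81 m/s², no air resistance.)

v₀ = 137.9 km/h × 0.2777777777777778 = 38.3056 m/s
t_up = v₀ / g = 38.3056 / 9.81 = 3.90475 s
t_up = 3.90475 s / 0.001 = 3905 ms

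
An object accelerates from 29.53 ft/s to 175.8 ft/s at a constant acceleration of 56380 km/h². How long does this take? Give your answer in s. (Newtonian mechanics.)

v₀ = 29.53 ft/s × 0.3048 = 9.00074 m/s
v = 175.8 ft/s × 0.3048 = 53.5838 m/s
a = 56380 km/h² × 7.716049382716049e-05 = 4.35031 m/s²
t = (v - v₀) / a = (53.5838 - 9.00074) / 4.35031 = 10.25 s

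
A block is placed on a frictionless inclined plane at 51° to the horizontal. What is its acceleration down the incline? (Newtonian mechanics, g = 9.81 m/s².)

a = g sin(θ) = 9.81 × sin(51°) = 9.81 × 0.7771 = 7.62 m/s²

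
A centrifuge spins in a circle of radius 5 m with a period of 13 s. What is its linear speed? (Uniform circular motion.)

v = 2πr/T = 2π×5/13 = 2.42 m/s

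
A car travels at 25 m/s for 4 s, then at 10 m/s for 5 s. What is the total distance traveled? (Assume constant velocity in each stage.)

d₁ = v₁t₁ = 25 × 4 = 100 m
d₂ = v₂t₂ = 10 × 5 = 50 m
d_total = 100 + 50 = 150 m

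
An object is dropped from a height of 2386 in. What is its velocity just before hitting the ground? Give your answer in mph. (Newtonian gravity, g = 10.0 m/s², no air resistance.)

h = 2386 in × 0.0254 = 60.6044 m
v = √(2gh) = √(2 × 10.0 × 60.6044) = 34.8151 m/s
v = 34.8151 m/s / 0.44704 = 77.88 mph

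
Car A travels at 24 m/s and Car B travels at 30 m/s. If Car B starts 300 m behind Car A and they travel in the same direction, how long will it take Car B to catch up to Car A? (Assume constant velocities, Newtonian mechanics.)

Relative speed: v_rel = 30 - 24 = 6 m/s
Time to catch: t = d₀/v_rel = 300/6 = 50.0 s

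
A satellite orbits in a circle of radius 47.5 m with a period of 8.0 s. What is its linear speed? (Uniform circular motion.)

v = 2πr/T = 2π×47.5/8.0 = 37.31 m/s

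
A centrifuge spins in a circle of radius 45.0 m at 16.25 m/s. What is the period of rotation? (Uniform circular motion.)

T = 2πr/v = 2π×45.0/16.25 = 17.4 s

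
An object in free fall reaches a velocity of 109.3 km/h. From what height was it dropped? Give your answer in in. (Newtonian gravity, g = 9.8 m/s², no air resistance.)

v = 109.3 km/h × 0.2777777777777778 = 30.3611 m/s
h = v² / (2g) = 30.3611² / (2 × 9.8) = 47.0304 m
h = 47.0304 m / 0.0254 = 1852 in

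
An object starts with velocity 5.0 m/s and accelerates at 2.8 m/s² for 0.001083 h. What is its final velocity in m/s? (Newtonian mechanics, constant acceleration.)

t = 0.001083 h × 3600.0 = 3.8988 s
v = v₀ + a × t = 5.0 + 2.8 × 3.8988 = 15.92 m/s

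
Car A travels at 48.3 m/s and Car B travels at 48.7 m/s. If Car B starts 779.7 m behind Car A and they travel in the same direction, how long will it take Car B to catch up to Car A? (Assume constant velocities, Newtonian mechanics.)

Relative speed: v_rel = 48.7 - 48.3 = 0.4 m/s
Time to catch: t = d₀/v_rel = 779.7/0.4 = 1949.25 s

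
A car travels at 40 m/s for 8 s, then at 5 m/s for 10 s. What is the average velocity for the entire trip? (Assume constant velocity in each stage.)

d₁ = v₁t₁ = 40 × 8 = 320 m
d₂ = v₂t₂ = 5 × 10 = 50 m
d_total = 370 m, t_total = 18 s
v_avg = d_total/t_total = 370/18 = 20.56 m/s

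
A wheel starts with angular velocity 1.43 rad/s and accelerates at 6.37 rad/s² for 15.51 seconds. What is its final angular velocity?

ω = ω₀ + αt = 1.43 + 6.37 × 15.51 = 100.23 rad/s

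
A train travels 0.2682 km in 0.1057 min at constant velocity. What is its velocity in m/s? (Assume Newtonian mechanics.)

d = 0.2682 km × 1000.0 = 268.2 m
t = 0.1057 min × 60.0 = 6.342 s
v = d / t = 268.2 / 6.342 = 42.29 m/s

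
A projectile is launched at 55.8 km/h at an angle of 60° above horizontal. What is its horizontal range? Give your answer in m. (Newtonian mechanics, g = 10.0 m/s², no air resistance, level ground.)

v₀ = 55.8 km/h × 0.2777777777777778 = 15.5 m/s
R = v₀² × sin(2θ) / g = 15.5² × sin(2 × 60°) / 10.0 = 240.25 × 0.866025 / 10.0 = 20.81 m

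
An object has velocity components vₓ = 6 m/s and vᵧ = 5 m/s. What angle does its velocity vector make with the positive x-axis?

θ = arctan(vᵧ/vₓ) = arctan(5/6) = 39.81°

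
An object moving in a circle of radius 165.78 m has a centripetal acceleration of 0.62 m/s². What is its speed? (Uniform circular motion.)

v = √(a_c × r) = √(0.62 × 165.78) = 10.14 m/s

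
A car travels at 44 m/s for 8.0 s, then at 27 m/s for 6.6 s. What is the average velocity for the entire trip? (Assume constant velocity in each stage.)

d₁ = v₁t₁ = 44 × 8.0 = 352.0 m
d₂ = v₂t₂ = 27 × 6.6 = 178.2 m
d_total = 530.2 m, t_total = 14.6 s
v_avg = d_total/t_total = 530.2/14.6 = 36.32 m/s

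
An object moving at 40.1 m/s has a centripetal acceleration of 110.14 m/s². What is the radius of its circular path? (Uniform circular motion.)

r = v²/a_c = 40.1²/110.14 = 14.6 m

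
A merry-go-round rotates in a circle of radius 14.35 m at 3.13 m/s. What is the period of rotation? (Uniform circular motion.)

T = 2πr/v = 2π×14.35/3.13 = 28.81 s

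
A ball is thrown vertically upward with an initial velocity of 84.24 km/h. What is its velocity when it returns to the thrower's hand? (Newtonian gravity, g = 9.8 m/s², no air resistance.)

By conservation of energy (no air resistance), the ball returns to the throw height with the same speed as launch, but directed downward.
|v_ground| = v₀ = 84.24 km/h
v_ground = 84.24 km/h (downward)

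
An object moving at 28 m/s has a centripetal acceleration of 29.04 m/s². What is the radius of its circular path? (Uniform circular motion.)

r = v²/a_c = 28²/29.04 = 27.0 m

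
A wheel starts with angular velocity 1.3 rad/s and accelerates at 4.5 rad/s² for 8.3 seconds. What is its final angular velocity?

ω = ω₀ + αt = 1.3 + 4.5 × 8.3 = 38.65 rad/s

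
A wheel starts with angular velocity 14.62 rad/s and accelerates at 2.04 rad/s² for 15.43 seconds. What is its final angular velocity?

ω = ω₀ + αt = 14.62 + 2.04 × 15.43 = 46.1 rad/s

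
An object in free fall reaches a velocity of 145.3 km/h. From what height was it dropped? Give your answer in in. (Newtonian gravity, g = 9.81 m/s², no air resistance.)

v = 145.3 km/h × 0.2777777777777778 = 40.3611 m/s
h = v² / (2g) = 40.3611² / (2 × 9.81) = 83.0285 m
h = 83.0285 m / 0.0254 = 3269 in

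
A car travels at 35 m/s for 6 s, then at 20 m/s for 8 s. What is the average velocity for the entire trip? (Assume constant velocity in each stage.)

d₁ = v₁t₁ = 35 × 6 = 210 m
d₂ = v₂t₂ = 20 × 8 = 160 m
d_total = 370 m, t_total = 14 s
v_avg = d_total/t_total = 370/14 = 26.43 m/s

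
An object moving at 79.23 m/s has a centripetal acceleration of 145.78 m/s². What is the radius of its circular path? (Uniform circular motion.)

r = v²/a_c = 79.23²/145.78 = 43.06 m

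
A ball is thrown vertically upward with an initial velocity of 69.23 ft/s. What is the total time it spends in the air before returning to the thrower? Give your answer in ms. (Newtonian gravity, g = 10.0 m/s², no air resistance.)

v₀ = 69.23 ft/s × 0.3048 = 21.1013 m/s
t_total = 2 × v₀ / g = 2 × 21.1013 / 10.0 = 4.22026 s
t_total = 4.22026 s / 0.001 = 4220 ms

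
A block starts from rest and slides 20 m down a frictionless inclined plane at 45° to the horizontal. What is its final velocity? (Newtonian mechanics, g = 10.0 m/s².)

a = g sin(θ) = 10.0 × sin(45°) = 7.0711 m/s²
v = √(2ad) = √(2 × 7.0711 × 20) = 16.82 m/s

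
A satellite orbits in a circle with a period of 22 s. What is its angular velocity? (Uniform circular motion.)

ω = 2π/T = 2π/22 = 0.2856 rad/s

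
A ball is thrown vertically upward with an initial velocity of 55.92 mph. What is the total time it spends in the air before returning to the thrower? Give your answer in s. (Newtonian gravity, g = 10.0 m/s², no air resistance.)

v₀ = 55.92 mph × 0.44704 = 24.9985 m/s
t_total = 2 × v₀ / g = 2 × 24.9985 / 10.0 = 5.0 s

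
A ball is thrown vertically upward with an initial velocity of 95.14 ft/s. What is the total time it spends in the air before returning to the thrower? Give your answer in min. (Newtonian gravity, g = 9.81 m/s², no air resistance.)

v₀ = 95.14 ft/s × 0.3048 = 28.9987 m/s
t_total = 2 × v₀ / g = 2 × 28.9987 / 9.81 = 5.91207 s
t_total = 5.91207 s / 60.0 = 0.09853 min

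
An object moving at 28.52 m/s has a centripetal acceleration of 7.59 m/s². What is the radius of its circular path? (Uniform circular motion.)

r = v²/a_c = 28.52²/7.59 = 107.17 m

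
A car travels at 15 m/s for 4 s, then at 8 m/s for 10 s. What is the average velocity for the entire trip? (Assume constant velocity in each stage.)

d₁ = v₁t₁ = 15 × 4 = 60 m
d₂ = v₂t₂ = 8 × 10 = 80 m
d_total = 140 m, t_total = 14 s
v_avg = d_total/t_total = 140/14 = 10.0 m/s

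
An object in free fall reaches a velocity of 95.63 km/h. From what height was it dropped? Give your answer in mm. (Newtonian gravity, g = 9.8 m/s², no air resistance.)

v = 95.63 km/h × 0.2777777777777778 = 26.5639 m/s
h = v² / (2g) = 26.5639² / (2 × 9.8) = 36.0021 m
h = 36.0021 m / 0.001 = 36000 mm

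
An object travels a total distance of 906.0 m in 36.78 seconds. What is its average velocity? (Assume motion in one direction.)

v_avg = Δd / Δt = 906.0 / 36.78 = 24.63 m/s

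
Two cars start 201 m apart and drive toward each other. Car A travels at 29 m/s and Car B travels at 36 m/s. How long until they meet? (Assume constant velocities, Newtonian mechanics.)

Combined speed: v_combined = 29 + 36 = 65 m/s
Time to meet: t = d/v_combined = 201/65 = 3.09 s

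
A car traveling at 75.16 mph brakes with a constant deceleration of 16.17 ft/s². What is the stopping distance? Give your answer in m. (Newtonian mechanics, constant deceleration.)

v₀ = 75.16 mph × 0.44704 = 33.5995 m/s
a = 16.17 ft/s² × 0.3048 = 4.92862 m/s²
d = v₀² / (2a) = 33.5995² / (2 × 4.92862) = 1128.93 / 9.85724 = 114.5 m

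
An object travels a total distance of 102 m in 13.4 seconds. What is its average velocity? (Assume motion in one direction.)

v_avg = Δd / Δt = 102 / 13.4 = 7.61 m/s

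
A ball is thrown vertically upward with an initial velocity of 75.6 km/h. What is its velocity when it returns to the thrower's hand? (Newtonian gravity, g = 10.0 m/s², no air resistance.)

By conservation of energy (no air resistance), the ball returns to the throw height with the same speed as launch, but directed downward.
|v_ground| = v₀ = 75.6 km/h
v_ground = 75.6 km/h (downward)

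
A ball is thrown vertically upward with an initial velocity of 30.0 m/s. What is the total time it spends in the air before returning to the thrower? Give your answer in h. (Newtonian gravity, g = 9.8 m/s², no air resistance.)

t_total = 2 × v₀ / g = 2 × 30.0 / 9.8 = 6.12245 s
t_total = 6.12245 s / 3600.0 = 0.001701 h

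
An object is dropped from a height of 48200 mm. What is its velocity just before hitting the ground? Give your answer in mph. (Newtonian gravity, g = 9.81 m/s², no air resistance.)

h = 48200 mm × 0.001 = 48.2 m
v = √(2gh) = √(2 × 9.81 × 48.2) = 30.752 m/s
v = 30.752 m/s / 0.44704 = 68.79 mph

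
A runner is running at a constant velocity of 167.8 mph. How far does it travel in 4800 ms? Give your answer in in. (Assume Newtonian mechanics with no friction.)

v = 167.8 mph × 0.44704 = 75.0133 m/s
t = 4800 ms × 0.001 = 4.8 s
d = v × t = 75.0133 × 4.8 = 360.064 m
d = 360.064 m / 0.0254 = 14180 in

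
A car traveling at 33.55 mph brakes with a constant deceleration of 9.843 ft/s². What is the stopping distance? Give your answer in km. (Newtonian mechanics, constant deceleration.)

v₀ = 33.55 mph × 0.44704 = 14.9982 m/s
a = 9.843 ft/s² × 0.3048 = 3.00015 m/s²
d = v₀² / (2a) = 14.9982² / (2 × 3.00015) = 224.946 / 6.0003 = 37.4891 m
d = 37.4891 m / 1000.0 = 0.03749 km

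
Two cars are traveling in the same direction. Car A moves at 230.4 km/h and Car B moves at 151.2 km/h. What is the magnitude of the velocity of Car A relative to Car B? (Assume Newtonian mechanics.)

v_rel = |v_A - v_B| = |230.4 - 151.2| = 79.2 km/h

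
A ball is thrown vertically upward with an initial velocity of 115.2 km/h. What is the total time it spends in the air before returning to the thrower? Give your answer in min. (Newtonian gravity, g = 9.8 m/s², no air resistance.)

v₀ = 115.2 km/h × 0.2777777777777778 = 32.0 m/s
t_total = 2 × v₀ / g = 2 × 32.0 / 9.8 = 6.53061 s
t_total = 6.53061 s / 60.0 = 0.1088 min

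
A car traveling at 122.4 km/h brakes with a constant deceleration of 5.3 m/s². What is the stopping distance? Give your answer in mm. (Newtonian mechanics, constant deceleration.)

v₀ = 122.4 km/h × 0.2777777777777778 = 34.0 m/s
d = v₀² / (2a) = 34.0² / (2 × 5.3) = 1156.0 / 10.6 = 109.057 m
d = 109.057 m / 0.001 = 109100 mm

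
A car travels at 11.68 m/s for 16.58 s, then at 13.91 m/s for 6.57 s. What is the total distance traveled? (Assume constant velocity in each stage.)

d₁ = v₁t₁ = 11.68 × 16.58 = 193.6544 m
d₂ = v₂t₂ = 13.91 × 6.57 = 91.3887 m
d_total = 193.6544 + 91.3887 = 285.04 m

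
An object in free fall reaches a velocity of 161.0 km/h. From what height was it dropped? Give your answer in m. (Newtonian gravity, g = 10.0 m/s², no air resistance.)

v = 161.0 km/h × 0.2777777777777778 = 44.7222 m/s
h = v² / (2g) = 44.7222² / (2 × 10.0) = 100.0 m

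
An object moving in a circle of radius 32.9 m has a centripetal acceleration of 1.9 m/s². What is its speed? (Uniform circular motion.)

v = √(a_c × r) = √(1.9 × 32.9) = 7.91 m/s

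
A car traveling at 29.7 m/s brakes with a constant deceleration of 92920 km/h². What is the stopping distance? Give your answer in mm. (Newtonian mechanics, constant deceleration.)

a = 92920 km/h² × 7.716049382716049e-05 = 7.16975 m/s²
d = v₀² / (2a) = 29.7² / (2 × 7.16975) = 882.09 / 14.3395 = 61.5147 m
d = 61.5147 m / 0.001 = 61510 mm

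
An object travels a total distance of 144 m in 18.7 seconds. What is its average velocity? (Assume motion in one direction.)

v_avg = Δd / Δt = 144 / 18.7 = 7.7 m/s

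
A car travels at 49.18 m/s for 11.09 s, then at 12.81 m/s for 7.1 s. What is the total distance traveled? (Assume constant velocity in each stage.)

d₁ = v₁t₁ = 49.18 × 11.09 = 545.4062 m
d₂ = v₂t₂ = 12.81 × 7.1 = 90.951 m
d_total = 545.4062 + 90.951 = 636.36 m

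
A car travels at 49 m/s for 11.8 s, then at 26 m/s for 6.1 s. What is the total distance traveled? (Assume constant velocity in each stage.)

d₁ = v₁t₁ = 49 × 11.8 = 578.2 m
d₂ = v₂t₂ = 26 × 6.1 = 158.6 m
d_total = 578.2 + 158.6 = 736.8 m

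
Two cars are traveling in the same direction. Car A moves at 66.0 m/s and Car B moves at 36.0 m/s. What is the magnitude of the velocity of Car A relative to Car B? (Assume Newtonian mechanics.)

v_rel = |v_A - v_B| = |66.0 - 36.0| = 30.0 m/s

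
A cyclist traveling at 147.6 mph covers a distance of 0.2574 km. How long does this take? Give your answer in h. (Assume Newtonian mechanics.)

d = 0.2574 km × 1000.0 = 257.4 m
v = 147.6 mph × 0.44704 = 65.9831 m/s
t = d / v = 257.4 / 65.9831 = 3.901 s
t = 3.901 s / 3600.0 = 0.001084 h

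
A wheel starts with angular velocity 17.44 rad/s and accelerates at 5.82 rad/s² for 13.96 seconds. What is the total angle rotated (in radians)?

θ = ω₀t + ½αt² = 17.44×13.96 + ½×5.82×13.96² = 810.57 rad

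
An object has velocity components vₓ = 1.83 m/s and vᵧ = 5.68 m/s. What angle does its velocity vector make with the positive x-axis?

θ = arctan(vᵧ/vₓ) = arctan(5.68/1.83) = 72.14°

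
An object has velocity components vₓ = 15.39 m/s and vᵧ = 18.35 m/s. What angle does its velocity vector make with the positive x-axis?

θ = arctan(vᵧ/vₓ) = arctan(18.35/15.39) = 50.01°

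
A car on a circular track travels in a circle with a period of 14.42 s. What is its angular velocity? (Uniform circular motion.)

ω = 2π/T = 2π/14.42 = 0.4357 rad/s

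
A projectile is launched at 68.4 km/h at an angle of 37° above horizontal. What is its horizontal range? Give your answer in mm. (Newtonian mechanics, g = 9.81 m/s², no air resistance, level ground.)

v₀ = 68.4 km/h × 0.2777777777777778 = 19.0 m/s
R = v₀² × sin(2θ) / g = 19.0² × sin(2 × 37°) / 9.81 = 361.0 × 0.961262 / 9.81 = 35.3737 m
R = 35.3737 m / 0.001 = 35370 mm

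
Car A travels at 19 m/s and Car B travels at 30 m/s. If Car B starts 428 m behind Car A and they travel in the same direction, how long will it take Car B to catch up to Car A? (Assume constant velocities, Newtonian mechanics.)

Relative speed: v_rel = 30 - 19 = 11 m/s
Time to catch: t = d₀/v_rel = 428/11 = 38.91 s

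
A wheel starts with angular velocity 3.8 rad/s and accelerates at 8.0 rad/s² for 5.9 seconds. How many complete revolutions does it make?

θ = ω₀t + ½αt² = 3.8×5.9 + ½×8.0×5.9² = 161.66 rad
Total revolutions = θ/(2π) = 161.66/(2π) = 25.73
Complete revolutions = ⌊25.73⌋ = 25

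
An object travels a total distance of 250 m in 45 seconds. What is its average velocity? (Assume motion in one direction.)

v_avg = Δd / Δt = 250 / 45 = 5.56 m/s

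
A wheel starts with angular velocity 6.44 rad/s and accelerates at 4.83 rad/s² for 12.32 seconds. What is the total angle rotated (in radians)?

θ = ω₀t + ½αt² = 6.44×12.32 + ½×4.83×12.32² = 445.9 rad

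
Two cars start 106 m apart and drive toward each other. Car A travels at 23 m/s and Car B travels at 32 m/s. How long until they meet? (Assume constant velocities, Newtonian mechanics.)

Combined speed: v_combined = 23 + 32 = 55 m/s
Time to meet: t = d/v_combined = 106/55 = 1.93 s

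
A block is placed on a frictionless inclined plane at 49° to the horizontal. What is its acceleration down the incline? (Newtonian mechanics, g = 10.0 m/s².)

a = g sin(θ) = 10.0 × sin(49°) = 10.0 × 0.7547 = 7.55 m/s²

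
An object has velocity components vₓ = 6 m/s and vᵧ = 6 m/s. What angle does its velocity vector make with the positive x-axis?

θ = arctan(vᵧ/vₓ) = arctan(6/6) = 45.0°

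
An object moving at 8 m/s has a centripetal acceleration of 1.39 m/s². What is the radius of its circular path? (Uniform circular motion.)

r = v²/a_c = 8²/1.39 = 46.04 m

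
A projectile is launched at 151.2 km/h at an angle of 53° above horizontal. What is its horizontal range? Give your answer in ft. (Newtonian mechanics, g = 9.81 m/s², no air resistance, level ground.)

v₀ = 151.2 km/h × 0.2777777777777778 = 42.0 m/s
R = v₀² × sin(2θ) / g = 42.0² × sin(2 × 53°) / 9.81 = 1764.0 × 0.961262 / 9.81 = 172.851 m
R = 172.851 m / 0.3048 = 567.1 ft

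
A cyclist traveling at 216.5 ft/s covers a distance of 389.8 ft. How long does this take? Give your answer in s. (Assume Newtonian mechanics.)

d = 389.8 ft × 0.3048 = 118.811 m
v = 216.5 ft/s × 0.3048 = 65.9892 m/s
t = d / v = 118.811 / 65.9892 = 1.8 s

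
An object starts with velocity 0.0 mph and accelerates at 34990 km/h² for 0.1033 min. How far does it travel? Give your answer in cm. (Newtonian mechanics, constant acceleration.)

v₀ = 0.0 mph × 0.44704 = 0.0 m/s
a = 34990 km/h² × 7.716049382716049e-05 = 2.69985 m/s²
t = 0.1033 min × 60.0 = 6.198 s
d = v₀ × t + ½ × a × t² = 0.0 × 6.198 + 0.5 × 2.69985 × 6.198² = 51.8576 m
d = 51.8576 m / 0.01 = 5186 cm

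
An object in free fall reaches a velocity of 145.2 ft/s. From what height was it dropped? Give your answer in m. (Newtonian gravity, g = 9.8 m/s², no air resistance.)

v = 145.2 ft/s × 0.3048 = 44.257 m/s
h = v² / (2g) = 44.257² / (2 × 9.8) = 99.93 m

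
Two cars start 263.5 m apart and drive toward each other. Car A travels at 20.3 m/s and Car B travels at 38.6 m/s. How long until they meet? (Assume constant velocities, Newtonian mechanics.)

Combined speed: v_combined = 20.3 + 38.6 = 58.9 m/s
Time to meet: t = d/v_combined = 263.5/58.9 = 4.47 s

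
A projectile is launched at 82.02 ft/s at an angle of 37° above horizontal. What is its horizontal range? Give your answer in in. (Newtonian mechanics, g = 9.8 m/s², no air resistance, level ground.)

v₀ = 82.02 ft/s × 0.3048 = 24.9997 m/s
R = v₀² × sin(2θ) / g = 24.9997² × sin(2 × 37°) / 9.8 = 624.985 × 0.961262 / 9.8 = 61.3035 m
R = 61.3035 m / 0.0254 = 2414 in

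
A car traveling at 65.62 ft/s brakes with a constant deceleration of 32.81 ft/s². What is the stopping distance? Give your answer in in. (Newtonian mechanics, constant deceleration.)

v₀ = 65.62 ft/s × 0.3048 = 20.001 m/s
a = 32.81 ft/s² × 0.3048 = 10.0005 m/s²
d = v₀² / (2a) = 20.001² / (2 × 10.0005) = 400.04 / 20.001 = 20.001 m
d = 20.001 m / 0.0254 = 787.4 in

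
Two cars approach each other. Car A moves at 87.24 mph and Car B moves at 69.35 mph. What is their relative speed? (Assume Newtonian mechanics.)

v_rel = v_A + v_B = 87.24 + 69.35 = 156.59 mph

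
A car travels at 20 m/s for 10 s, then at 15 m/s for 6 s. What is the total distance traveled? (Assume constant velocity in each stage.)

d₁ = v₁t₁ = 20 × 10 = 200 m
d₂ = v₂t₂ = 15 × 6 = 90 m
d_total = 200 + 90 = 290 m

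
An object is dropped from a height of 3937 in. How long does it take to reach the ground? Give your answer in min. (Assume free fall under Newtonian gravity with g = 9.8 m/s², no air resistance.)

h = 3937 in × 0.0254 = 99.9998 m
t = √(2h/g) = √(2 × 99.9998 / 9.8) = 4.51753 s
t = 4.51753 s / 60.0 = 0.07529 min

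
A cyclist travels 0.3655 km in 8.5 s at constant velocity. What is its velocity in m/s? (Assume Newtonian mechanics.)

d = 0.3655 km × 1000.0 = 365.5 m
v = d / t = 365.5 / 8.5 = 43.0 m/s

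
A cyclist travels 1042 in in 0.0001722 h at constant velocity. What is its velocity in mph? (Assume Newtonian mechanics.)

d = 1042 in × 0.0254 = 26.4668 m
t = 0.0001722 h × 3600.0 = 0.61992 s
v = d / t = 26.4668 / 0.61992 = 42.6939 m/s
v = 42.6939 m/s / 0.44704 = 95.5 mph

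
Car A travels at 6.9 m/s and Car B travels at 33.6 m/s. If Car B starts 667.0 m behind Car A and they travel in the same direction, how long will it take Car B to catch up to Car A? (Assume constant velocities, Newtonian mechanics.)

Relative speed: v_rel = 33.6 - 6.9 = 26.7 m/s
Time to catch: t = d₀/v_rel = 667.0/26.7 = 24.98 s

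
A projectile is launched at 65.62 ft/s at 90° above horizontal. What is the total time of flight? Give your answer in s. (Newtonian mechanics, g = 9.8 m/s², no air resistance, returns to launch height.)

v₀ = 65.62 ft/s × 0.3048 = 20.001 m/s
T = 2 × v₀ × sin(θ) / g = 2 × 20.001 × sin(90°) / 9.8 = 2 × 20.001 × 1.0 / 9.8 = 4.082 s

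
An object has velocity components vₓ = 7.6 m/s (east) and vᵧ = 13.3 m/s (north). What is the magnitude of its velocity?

|v| = √(vₓ² + vᵧ²) = √(7.6² + 13.3²) = √(234.65) = 15.32 m/s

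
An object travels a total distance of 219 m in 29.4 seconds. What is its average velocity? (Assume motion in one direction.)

v_avg = Δd / Δt = 219 / 29.4 = 7.45 m/s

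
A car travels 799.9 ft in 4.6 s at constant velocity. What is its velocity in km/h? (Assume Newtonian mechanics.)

d = 799.9 ft × 0.3048 = 243.81 m
v = d / t = 243.81 / 4.6 = 53.0022 m/s
v = 53.0022 m/s / 0.2777777777777778 = 190.8 km/h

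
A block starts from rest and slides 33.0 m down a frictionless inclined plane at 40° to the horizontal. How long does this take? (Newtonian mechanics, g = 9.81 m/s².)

a = g sin(θ) = 9.81 × sin(40°) = 6.3057 m/s²
t = √(2d/a) = √(2 × 33.0 / 6.3057) = 3.24 s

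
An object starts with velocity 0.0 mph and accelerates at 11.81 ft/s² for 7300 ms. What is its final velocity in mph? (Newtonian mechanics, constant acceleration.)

v₀ = 0.0 mph × 0.44704 = 0.0 m/s
a = 11.81 ft/s² × 0.3048 = 3.59969 m/s²
t = 7300 ms × 0.001 = 7.3 s
v = v₀ + a × t = 0.0 + 3.59969 × 7.3 = 26.2777 m/s
v = 26.2777 m/s / 0.44704 = 58.78 mph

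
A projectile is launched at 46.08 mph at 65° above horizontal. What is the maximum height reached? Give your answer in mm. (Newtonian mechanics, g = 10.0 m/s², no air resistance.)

v₀ = 46.08 mph × 0.44704 = 20.5996 m/s
H = v₀² × sin²(θ) / (2g) = 20.5996² × sin(65°)² / (2 × 10.0) = 424.344 × 0.821394 / 20.0 = 17.4277 m
H = 17.4277 m / 0.001 = 17430 mm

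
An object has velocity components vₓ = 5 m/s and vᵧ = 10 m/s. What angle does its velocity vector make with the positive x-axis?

θ = arctan(vᵧ/vₓ) = arctan(10/5) = 63.43°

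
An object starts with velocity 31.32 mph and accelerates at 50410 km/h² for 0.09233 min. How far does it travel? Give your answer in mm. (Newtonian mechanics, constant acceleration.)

v₀ = 31.32 mph × 0.44704 = 14.001293 m/s
a = 50410 km/h² × 7.716049382716049e-05 = 3.8896605 m/s²
t = 0.09233 min × 60.0 = 5.5398 s
d = v₀ × t + ½ × a × t² = 14.001293 × 5.5398 + 0.5 × 3.8896605 × 5.5398² = 137.25001 m
d = 137.25001 m / 0.001 = 137300 mm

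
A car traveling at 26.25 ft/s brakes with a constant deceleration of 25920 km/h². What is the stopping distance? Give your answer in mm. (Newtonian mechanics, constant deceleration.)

v₀ = 26.25 ft/s × 0.3048 = 8.001 m/s
a = 25920 km/h² × 7.716049382716049e-05 = 2.0 m/s²
d = v₀² / (2a) = 8.001² / (2 × 2.0) = 64.016 / 4.0 = 16.004 m
d = 16.004 m / 0.001 = 16000 mm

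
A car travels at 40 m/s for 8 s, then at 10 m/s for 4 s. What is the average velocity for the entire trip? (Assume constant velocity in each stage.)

d₁ = v₁t₁ = 40 × 8 = 320 m
d₂ = v₂t₂ = 10 × 4 = 40 m
d_total = 360 m, t_total = 12 s
v_avg = d_total/t_total = 360/12 = 30.0 m/s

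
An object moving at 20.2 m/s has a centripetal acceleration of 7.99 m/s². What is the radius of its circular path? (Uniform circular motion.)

r = v²/a_c = 20.2²/7.99 = 51.07 m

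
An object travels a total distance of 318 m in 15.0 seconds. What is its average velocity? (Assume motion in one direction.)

v_avg = Δd / Δt = 318 / 15.0 = 21.2 m/s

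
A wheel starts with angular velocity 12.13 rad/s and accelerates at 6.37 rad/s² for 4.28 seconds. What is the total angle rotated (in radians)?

θ = ω₀t + ½αt² = 12.13×4.28 + ½×6.37×4.28² = 110.26 rad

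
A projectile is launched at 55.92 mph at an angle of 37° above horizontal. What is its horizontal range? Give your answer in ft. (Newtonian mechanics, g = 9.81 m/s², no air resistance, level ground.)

v₀ = 55.92 mph × 0.44704 = 24.9985 m/s
R = v₀² × sin(2θ) / g = 24.9985² × sin(2 × 37°) / 9.81 = 624.925 × 0.961262 / 9.81 = 61.2351 m
R = 61.2351 m / 0.3048 = 200.9 ft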